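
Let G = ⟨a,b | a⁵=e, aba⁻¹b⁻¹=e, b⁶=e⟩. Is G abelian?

Each pair of generators commutes: a·b = ab = b·a. Since the generators pairwise commute, every element of G commutes with every other, so G is abelian.

Answer: Yes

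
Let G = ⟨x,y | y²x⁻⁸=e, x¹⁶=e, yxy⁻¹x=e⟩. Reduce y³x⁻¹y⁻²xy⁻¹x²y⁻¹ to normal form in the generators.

Multiply left to right, reducing at each step:
  (y⁻¹) · x⁻¹ = xy⁻¹
  (xy⁻¹) · y⁻² = xy
  (xy) · x = y
  y · y⁻¹ = e
  e · x² = x²
  (x²) · y⁻¹ = x²y⁻¹

Answer: x²y⁻¹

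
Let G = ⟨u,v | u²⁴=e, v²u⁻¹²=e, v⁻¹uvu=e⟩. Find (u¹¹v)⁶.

Compute successive powers of (u¹¹v), reducing at each step:
  (u¹¹v)²: (u¹¹v) · u¹¹ = v;   v · v = u¹²
  (u¹¹v)³: (u¹²) · u¹¹ = u²³;   (u²³) · v = u¹¹v⁻¹
  (u¹¹v)⁴: (u¹¹v⁻¹) · u¹¹ = v⁻¹;   (v⁻¹) · v = e
  (u¹¹v)⁵: e · u¹¹ = u¹¹;   (u¹¹) · v = u¹¹v
  (u¹¹v)⁶: (u¹¹v) · u¹¹ = v;   v · v = u¹²

Answer: u¹²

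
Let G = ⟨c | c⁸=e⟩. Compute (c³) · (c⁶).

Compute (c³) · (c⁶) by multiplying left to right and reducing via the relations at each step:
  (c³) · c⁶ = c

Answer: c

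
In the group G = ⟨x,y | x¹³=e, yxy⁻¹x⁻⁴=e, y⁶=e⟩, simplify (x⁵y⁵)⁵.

Compute successive powers of (x⁵y⁵), reducing at each step:
  (x⁵y⁵)²: (x⁵y⁵) · x⁵ = x³y⁵;   (x³y⁵) · y⁵ = x³y⁴
  (x⁵y⁵)³: (x³y⁴) · x⁵ = x⁹y⁴;   (x⁹y⁴) · y⁵ = x⁹y³
  (x⁵y⁵)⁴: (x⁹y³) · x⁵ = x⁴y³;   (x⁴y³) · y⁵ = x⁴y²
  (x⁵y⁵)⁵: (x⁴y²) · x⁵ = x⁶y²;   (x⁶y²) · y⁵ = x⁶y

Answer: x⁶y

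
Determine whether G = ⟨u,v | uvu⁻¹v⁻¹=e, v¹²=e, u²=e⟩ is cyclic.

|G| = 24, but the maximum element order in G is 12 < 24. No single element generates all of G, so G is not cyclic.

Answer: No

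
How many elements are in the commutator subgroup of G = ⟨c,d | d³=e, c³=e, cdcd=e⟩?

G' = [G, G] is generated by all commutators. The generator-pair commutators are: [c, d] = cd²c.
The subgroup they normally generate is {e, cd, c²d², cd²c}, of order 4.
Check: |G/G'| = 12/4 = 3 is the order of the abelianisation.

Answer: 4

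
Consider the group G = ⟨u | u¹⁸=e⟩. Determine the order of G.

G is generated by a single element, so G is cyclic. The relator gives u¹⁸ = e and no smaller power is forced to be e, so the 18 powers {e, u, u², u³, u⁴, u⁵, u⁶, u⁷, u⁸, u⁹, u¹², u¹³, u¹¹, u¹⁰, u¹⁴, u¹⁵, u¹⁶, u¹⁷} are distinct. Hence |G| = 18.

Answer: 18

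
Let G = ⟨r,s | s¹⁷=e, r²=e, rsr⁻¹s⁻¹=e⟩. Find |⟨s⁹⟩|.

|⟨s⁹⟩| equals the order of s⁹. Compute successive powers until reaching e:
  (s⁹)¹ = s⁹, (s⁹)² = s, (s⁹)³ = s¹⁰, (s⁹)⁴ = s², (s⁹)⁵ = s¹¹, (s⁹)⁶ = s³, (s⁹)⁷ = s¹², (s⁹)⁸ = s⁴, (s⁹)⁹ = s¹³, (s⁹)¹⁰ = s⁵, (s⁹)¹¹ = s¹⁴, (s⁹)¹² = s⁶, (s⁹)¹³ = s¹⁵, (s⁹)¹⁴ = s⁷, (s⁹)¹⁵ = s¹⁶, (s⁹)¹⁶ = s⁸, (s⁹)¹⁷ = e.
The smallest positive k with (s⁹)ᵏ = e is 17, so |⟨s⁹⟩| = 17.

Answer: 17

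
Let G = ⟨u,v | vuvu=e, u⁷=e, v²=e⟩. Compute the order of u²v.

Compute successive powers until reaching e:
  (u²v)¹ = u²v, (u²v)² = e.
The smallest positive k with (u²v)ᵏ = e is 2.

Answer: 2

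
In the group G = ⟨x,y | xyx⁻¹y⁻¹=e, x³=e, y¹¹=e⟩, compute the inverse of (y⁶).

The order of (y⁶) is 11 (smallest k with (y⁶)ᵏ = e), so (y⁶)⁻¹ = (y⁶)¹⁰ = y⁵.
Check: (y⁶) · (y⁵) → (y⁶) · y⁵ = e, giving e as required.

Answer: y⁵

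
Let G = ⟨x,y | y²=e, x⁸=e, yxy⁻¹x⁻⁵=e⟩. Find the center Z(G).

An element z ∈ Z(G) iff z commutes with every generator.
For example x² is central: (x²)·x = x³ = x·(x²); (x²)·y = x²y = y·(x²).
Whereas x ∉ Z(G) since x·y = xy ≠ x⁵y = y·x.
Checking each of the 16 elements this way gives Z(G) = {e, x², x⁴, x⁶}, of order 4.

Answer: {e, x², x⁴, x⁶}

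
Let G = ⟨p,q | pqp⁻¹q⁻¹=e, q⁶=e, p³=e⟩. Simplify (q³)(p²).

Compute (q³) · (p²) by multiplying left to right and reducing via the relations at each step:
  (q³) · p² = p²q³

Answer: p²q³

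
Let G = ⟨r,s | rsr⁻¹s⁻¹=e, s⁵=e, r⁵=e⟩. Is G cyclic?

|G| = 25, but the maximum element order in G is 5 < 25. No single element generates all of G, so G is not cyclic.

Answer: No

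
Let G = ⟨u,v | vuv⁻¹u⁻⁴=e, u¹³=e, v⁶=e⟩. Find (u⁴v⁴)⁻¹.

The order of (u⁴v⁴) is 3 (smallest k with (u⁴v⁴)ᵏ = e), so (u⁴v⁴)⁻¹ = (u⁴v⁴)² = uv².
Check: (u⁴v⁴) · (uv²) → (u⁴v⁴) · u = v⁴;   (v⁴) · v² = e, giving e as required.

Answer: uv²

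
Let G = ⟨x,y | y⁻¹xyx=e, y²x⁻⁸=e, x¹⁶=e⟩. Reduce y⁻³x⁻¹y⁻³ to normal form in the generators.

Multiply left to right, reducing at each step:
  y · x⁻¹ = xy
  (xy) · y⁻³ = x⁹

Answer: x⁹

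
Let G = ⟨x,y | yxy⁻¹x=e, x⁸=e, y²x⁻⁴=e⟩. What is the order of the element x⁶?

Compute successive powers until reaching e:
  (x⁶)¹ = x⁶, (x⁶)² = x⁴, (x⁶)³ = x², (x⁶)⁴ = e.
The smallest positive k with (x⁶)ᵏ = e is 4.

Answer: 4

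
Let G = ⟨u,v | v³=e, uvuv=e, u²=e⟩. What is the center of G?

An element z ∈ Z(G) iff z commutes with every generator.
For example e is central: e·u = u = u·e; e·v = v = v·e.
Whereas u ∉ Z(G) since u·v = uv ≠ uv² = v·u.
Checking each of the 6 elements this way gives Z(G) = {e}, of order 1.

Answer: {e}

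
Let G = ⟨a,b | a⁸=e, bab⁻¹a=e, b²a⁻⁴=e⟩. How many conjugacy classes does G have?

The conjugacy classes (representative and size) are:
  [e] (size 1), [a⁷] (size 2), [a²] (size 2), [a⁵] (size 2), [a⁴] (size 1), [a²b⁻¹] (size 4), [a³b] (size 4).
Class equation: 1 + 2 + 2 + 2 + 1 + 4 + 4 = 16 = |G|. So G has 7 conjugacy classes.

Answer: 7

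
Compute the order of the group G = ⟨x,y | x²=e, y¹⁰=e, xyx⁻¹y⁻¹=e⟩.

Enumerate words in the generators, reducing via the relations: the distinct elements are
  {e, x, y, xy, y², y³, y⁴, y⁵, y⁶, y⁷, y⁸, y⁹, xy², xy³, xy⁴, xy⁵, xy⁶, xy⁷, xy⁸, xy⁹}.
No further products give new elements, so |G| = 20.

Answer: 20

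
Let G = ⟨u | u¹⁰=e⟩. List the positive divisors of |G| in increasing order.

|G| = 10 = 2 · 5. By Lagrange's theorem the order of any subgroup divides 10; the divisors of 10 are 1, 2, 5, 10.

Answer: 1, 2, 5, 10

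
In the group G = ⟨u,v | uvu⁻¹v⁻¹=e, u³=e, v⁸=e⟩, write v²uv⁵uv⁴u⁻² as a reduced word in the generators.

Multiply left to right, reducing at each step:
  (v²) · u = uv²
  (uv²) · v⁵ = uv⁷
  (uv⁷) · u = u²v⁷
  (u²v⁷) · v⁴ = u²v³
  (u²v³) · u⁻² = v³

Answer: v³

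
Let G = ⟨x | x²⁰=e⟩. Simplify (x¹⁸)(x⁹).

Compute (x¹⁸) · (x⁹) by multiplying left to right and reducing via the relations at each step:
  (x¹⁸) · x⁹ = x⁷

Answer: x⁷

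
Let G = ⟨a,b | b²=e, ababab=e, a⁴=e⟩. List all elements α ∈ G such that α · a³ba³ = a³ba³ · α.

⟨a³ba³⟩ ⊆ C_G(a³ba³) since powers of a³ba³ commute with a³ba³; so |C_G(a³ba³)| ≥ |⟨a³ba³⟩| = 4.
By orbit–stabilizer, |C_G(a³ba³)| = |G| / |conj. class of a³ba³| = 24 / 6 = 4.
The 4 elements commuting with a³ba³ are {e, aba, a³ba³, ba²b}.

Answer: {e, aba, a³ba³, ba²b}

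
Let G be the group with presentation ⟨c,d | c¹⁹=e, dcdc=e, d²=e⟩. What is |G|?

Enumerate words in the generators, reducing via the relations: the distinct elements are
  {c, d, e, cd, c², c³, c⁴, c⁵, c⁶, c⁷, c⁸, c⁹, c²d, c³d, c¹², c¹³, c¹¹, c¹⁰, c¹⁴, c¹⁵, c¹⁶, c¹⁷, c¹⁸, c⁴d, c⁵d, c⁶d, c⁷d, c⁸d, c⁹d, c¹²d, c¹³d, c¹¹d, c¹⁰d, c¹⁴d, c¹⁵d, c¹⁶d, c¹⁷d, c¹⁸d}.
No further products give new elements, so |G| = 38.

Answer: 38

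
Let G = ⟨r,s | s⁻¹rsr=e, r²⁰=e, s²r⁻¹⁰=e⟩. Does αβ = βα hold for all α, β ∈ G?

r·s = rs but s·r = r⁹s⁻¹, so r·s ≠ s·r and G is not abelian.

Answer: No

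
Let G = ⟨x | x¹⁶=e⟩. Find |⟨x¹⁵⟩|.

|⟨x¹⁵⟩| equals the order of x¹⁵. Compute successive powers until reaching e:
  (x¹⁵)¹ = x¹⁵, (x¹⁵)² = x¹⁴, (x¹⁵)³ = x¹³, (x¹⁵)⁴ = x¹², (x¹⁵)⁵ = x¹¹, (x¹⁵)⁶ = x¹⁰, (x¹⁵)⁷ = x⁹, (x¹⁵)⁸ = x⁸, (x¹⁵)⁹ = x⁷, (x¹⁵)¹⁰ = x⁶, (x¹⁵)¹¹ = x⁵, (x¹⁵)¹² = x⁴, (x¹⁵)¹³ = x³, (x¹⁵)¹⁴ = x², (x¹⁵)¹⁵ = x, (x¹⁵)¹⁶ = e.
The smallest positive k with (x¹⁵)ᵏ = e is 16, so |⟨x¹⁵⟩| = 16.

Answer: 16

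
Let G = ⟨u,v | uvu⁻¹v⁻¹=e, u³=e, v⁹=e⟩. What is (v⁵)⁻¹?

The order of (v⁵) is 9 (smallest k with (v⁵)ᵏ = e), so (v⁵)⁻¹ = (v⁵)⁸ = v⁴.
Check: (v⁵) · (v⁴) → (v⁵) · v⁴ = e, giving e as required.

Answer: v⁴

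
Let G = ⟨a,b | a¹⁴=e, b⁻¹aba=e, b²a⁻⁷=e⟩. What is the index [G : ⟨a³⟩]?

First find ord(a³) by computing successive powers:
  (a³)¹ = a³, (a³)² = a⁶, (a³)³ = a⁹, (a³)⁴ = a¹², (a³)⁵ = a, (a³)⁶ = a⁴, (a³)⁷ = a⁷, (a³)⁸ = a¹⁰, (a³)⁹ = a¹³, (a³)¹⁰ = a², (a³)¹¹ = a⁵, (a³)¹² = a⁸, (a³)¹³ = a¹¹, (a³)¹⁴ = e.
So |⟨a³⟩| = ord(a³) = 14. With |G| = 28, by Lagrange [G : ⟨a³⟩] = 28/14 = 2.

Answer: 2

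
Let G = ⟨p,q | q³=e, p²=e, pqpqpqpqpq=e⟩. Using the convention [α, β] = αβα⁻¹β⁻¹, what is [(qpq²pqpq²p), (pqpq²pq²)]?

[(qpq²pqpq²p), (pqpq²pq²)] = (qpq²pqpq²p)·(pqpq²pq²)·(qpq²pqpq²p)⁻¹·(pqpq²pq²)⁻¹.
  (qpq²pqpq²p) · (pqpq²pq²) = qpq
  (qpq) · (pqpq²pqpq²) = pqpq²pq
  (pqpq²pq) · (qpqpq²p) = qpqpq²pq

Answer: qpqpq²pq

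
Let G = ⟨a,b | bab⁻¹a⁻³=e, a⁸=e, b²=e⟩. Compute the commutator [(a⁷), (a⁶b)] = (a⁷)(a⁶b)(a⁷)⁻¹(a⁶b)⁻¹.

[(a⁷), (a⁶b)] = (a⁷)·(a⁶b)·(a⁷)⁻¹·(a⁶b)⁻¹.
  (a⁷) · (a⁶b) = a⁵b
  (a⁵b) · a = b
  b · (a⁶b) = a²

Answer: a²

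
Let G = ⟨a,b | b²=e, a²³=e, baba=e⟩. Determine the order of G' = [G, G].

G' = [G, G] is generated by all commutators. The generator-pair commutators are: [a, b] = a².
The subgroup they normally generate is {e, a, a², a³, a⁴, a⁵, a⁶, a⁷, a⁸, a⁹, a¹⁰, a¹¹, a¹², a¹³, a¹⁴, a¹⁵, a¹⁶, a¹⁷, a¹⁸, a¹⁹, a²⁰, a²¹, a²²}, of order 23.
Check: |G/G'| = 46/23 = 2 is the order of the abelianisation.

Answer: 23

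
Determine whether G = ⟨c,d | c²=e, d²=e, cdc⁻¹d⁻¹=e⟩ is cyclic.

|G| = 4, but the maximum element order in G is 2 < 4. No single element generates all of G, so G is not cyclic.

Answer: No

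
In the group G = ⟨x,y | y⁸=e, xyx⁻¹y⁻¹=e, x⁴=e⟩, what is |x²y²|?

Compute successive powers until reaching e:
  (x²y²)¹ = x²y², (x²y²)² = y⁴, (x²y²)³ = x²y⁶, (x²y²)⁴ = e.
The smallest positive k with (x²y²)ᵏ = e is 4.

Answer: 4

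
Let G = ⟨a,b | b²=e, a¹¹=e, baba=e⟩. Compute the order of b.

Compute successive powers until reaching e:
  b¹ = b, b² = e.
The smallest positive k with bᵏ = e is 2.

Answer: 2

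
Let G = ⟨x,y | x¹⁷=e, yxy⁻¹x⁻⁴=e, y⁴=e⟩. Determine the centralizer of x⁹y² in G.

⟨x⁹y²⟩ ⊆ C_G(x⁹y²) since powers of x⁹y² commute with x⁹y²; so |C_G(x⁹y²)| ≥ |⟨x⁹y²⟩| = 2.
By orbit–stabilizer, |C_G(x⁹y²)| = |G| / |conj. class of x⁹y²| = 68 / 17 = 4.
The 4 elements commuting with x⁹y² are {e, x¹²y, x⁹y², x¹⁴y³}.

Answer: {e, x¹²y, x⁹y², x¹⁴y³}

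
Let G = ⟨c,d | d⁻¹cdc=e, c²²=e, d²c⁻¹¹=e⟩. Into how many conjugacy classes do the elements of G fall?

The conjugacy classes (representative and size) are:
  [e] (size 1), [c²¹] (size 2), [c²] (size 2), [c³] (size 2), [c¹⁸] (size 2), [c¹⁷] (size 2), [c⁶] (size 2), [c⁷] (size 2), [c⁸] (size 2), [c¹³] (size 2), [c¹²] (size 2), [c¹¹] (size 1), [c¹⁰d] (size 11), [c⁷d] (size 11).
Class equation: 1 + 2 + 2 + 2 + 2 + 2 + 2 + 2 + 2 + 2 + 2 + 1 + 11 + 11 = 44 = |G|. So G has 14 conjugacy classes.

Answer: 14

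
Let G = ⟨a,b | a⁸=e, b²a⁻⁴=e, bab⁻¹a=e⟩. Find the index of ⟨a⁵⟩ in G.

First find ord(a⁵) by computing successive powers:
  (a⁵)¹ = a⁵, (a⁵)² = a², (a⁵)³ = a⁷, (a⁵)⁴ = a⁴, (a⁵)⁵ = a, (a⁵)⁶ = a⁶, (a⁵)⁷ = a³, (a⁵)⁸ = e.
So |⟨a⁵⟩| = ord(a⁵) = 8. With |G| = 16, by Lagrange [G : ⟨a⁵⟩] = 16/8 = 2.

Answer: 2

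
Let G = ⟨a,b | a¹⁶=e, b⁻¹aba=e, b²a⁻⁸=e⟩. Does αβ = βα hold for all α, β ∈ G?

a·b = ab but b·a = a⁷b⁻¹, so a·b ≠ b·a and G is not abelian.

Answer: No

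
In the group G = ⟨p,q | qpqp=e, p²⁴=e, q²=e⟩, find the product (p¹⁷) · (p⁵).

Compute (p¹⁷) · (p⁵) by multiplying left to right and reducing via the relations at each step:
  (p¹⁷) · p⁵ = p²²

Answer: p²²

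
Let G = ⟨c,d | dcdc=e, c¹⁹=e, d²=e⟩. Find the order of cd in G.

Compute successive powers until reaching e:
  (cd)¹ = cd, (cd)² = e.
The smallest positive k with (cd)ᵏ = e is 2.

Answer: 2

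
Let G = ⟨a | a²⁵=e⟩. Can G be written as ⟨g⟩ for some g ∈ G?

|G| = 25. The element a has order 25 (its powers give 25 distinct elements), so ⟨a⟩ = G and G is cyclic.

Answer: Yes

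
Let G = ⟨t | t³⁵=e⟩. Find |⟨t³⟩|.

|⟨t³⟩| equals the order of t³. Compute successive powers until reaching e:
  (t³)¹ = t³, (t³)² = t⁶, (t³)³ = t⁹, (t³)⁴ = t¹², (t³)⁵ = t¹⁵, (t³)⁶ = t¹⁸, (t³)⁷ = t²¹, (t³)⁸ = t²⁴, (t³)⁹ = t²⁷, (t³)¹⁰ = t³⁰, (t³)¹¹ = t³³, (t³)¹² = t, (t³)¹³ = t⁴, (t³)¹⁴ = t⁷, (t³)¹⁵ = t¹⁰, (t³)¹⁶ = t¹³, (t³)¹⁷ = t¹⁶, (t³)¹⁸ = t¹⁹, (t³)¹⁹ = t²², (t³)²⁰ = t²⁵, (t³)²¹ = t²⁸, (t³)²² = t³¹, (t³)²³ = t³⁴, (t³)²⁴ = t², (t³)²⁵ = t⁵, (t³)²⁶ = t⁸, (t³)²⁷ = t¹¹, (t³)²⁸ = t¹⁴, (t³)²⁹ = t¹⁷, (t³)³⁰ = t²⁰, (t³)³¹ = t²³, (t³)³² = t²⁶, (t³)³³ = t²⁹, (t³)³⁴ = t³², (t³)³⁵ = e.
The smallest positive k with (t³)ᵏ = e is 35, so |⟨t³⟩| = 35.

Answer: 35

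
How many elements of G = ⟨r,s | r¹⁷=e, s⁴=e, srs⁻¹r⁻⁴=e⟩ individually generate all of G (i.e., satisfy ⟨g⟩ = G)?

⟨g⟩ = G would require ord(g) = |G| = 68, but the maximum element order in G is 17 < 68. So G is not cyclic and no single element generates it: the count is 0.

Answer: 0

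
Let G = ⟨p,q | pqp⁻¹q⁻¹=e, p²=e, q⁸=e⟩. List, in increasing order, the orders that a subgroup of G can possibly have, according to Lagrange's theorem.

|G| = 16 = 2⁴. By Lagrange's theorem the order of any subgroup divides 16; the divisors of 16 are 1, 2, 4, 8, 16.

Answer: 1, 2, 4, 8, 16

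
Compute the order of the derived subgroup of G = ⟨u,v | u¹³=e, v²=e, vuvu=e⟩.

G' = [G, G] is generated by all commutators. The generator-pair commutators are: [u, v] = u².
The subgroup they normally generate is {e, u, u², u³, u⁴, u⁵, u⁶, u⁷, u⁸, u⁹, u¹⁰, u¹¹, u¹²}, of order 13.
Check: |G/G'| = 26/13 = 2 is the order of the abelianisation.

Answer: 13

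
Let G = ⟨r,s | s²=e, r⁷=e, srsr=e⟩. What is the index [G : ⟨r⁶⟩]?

First find ord(r⁶) by computing successive powers:
  (r⁶)¹ = r⁶, (r⁶)² = r⁵, (r⁶)³ = r⁴, (r⁶)⁴ = r³, (r⁶)⁵ = r², (r⁶)⁶ = r, (r⁶)⁷ = e.
So |⟨r⁶⟩| = ord(r⁶) = 7. With |G| = 14, by Lagrange [G : ⟨r⁶⟩] = 14/7 = 2.

Answer: 2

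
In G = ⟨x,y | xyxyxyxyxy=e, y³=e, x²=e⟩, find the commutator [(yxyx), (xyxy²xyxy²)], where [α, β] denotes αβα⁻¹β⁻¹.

[(yxyx), (xyxy²xyxy²)] = (yxyx)·(xyxy²xyxy²)·(yxyx)⁻¹·(xyxy²xyxy²)⁻¹.
  (yxyx) · (xyxy²xyxy²) = y²xyxy²xy²
  (y²xyxy²xy²) · (xy²xy²) = y²xy²x
  (y²xy²x) · (yxy²xyxy²x) = xy²xyxy²xy

Answer: xy²xyxy²xy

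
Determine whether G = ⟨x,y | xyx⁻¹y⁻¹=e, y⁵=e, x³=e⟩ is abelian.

Each pair of generators commutes: x·y = xy = y·x. Since the generators pairwise commute, every element of G commutes with every other, so G is abelian.

Answer: Yes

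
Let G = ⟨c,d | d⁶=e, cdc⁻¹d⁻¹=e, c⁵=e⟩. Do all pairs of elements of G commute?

Each pair of generators commutes: c·d = cd = d·c. Since the generators pairwise commute, every element of G commutes with every other, so G is abelian.

Answer: Yes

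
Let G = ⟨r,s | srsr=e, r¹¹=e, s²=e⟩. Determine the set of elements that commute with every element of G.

An element z ∈ Z(G) iff z commutes with every generator.
For example e is central: e·r = r = r·e; e·s = s = s·e.
Whereas r ∉ Z(G) since r·s = rs ≠ r¹⁰s = s·r.
Checking each of the 22 elements this way gives Z(G) = {e}, of order 1.

Answer: {e}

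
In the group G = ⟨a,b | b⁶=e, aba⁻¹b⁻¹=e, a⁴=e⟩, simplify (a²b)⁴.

Compute successive powers of (a²b), reducing at each step:
  (a²b)²: (a²b) · a² = b;   b · b = b²
  (a²b)³: (b²) · a² = a²b²;   (a²b²) · b = a²b³
  (a²b)⁴: (a²b³) · a² = b³;   (b³) · b = b⁴

Answer: b⁴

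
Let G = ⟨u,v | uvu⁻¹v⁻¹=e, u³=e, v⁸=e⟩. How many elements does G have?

Enumerate words in the generators, reducing via the relations: the distinct elements are
  {e, u, v, uv, u², v², v³, v⁴, v⁵, v⁶, v⁷, uv², uv³, uv⁴, uv⁵, uv⁶, uv⁷, u²v, u²v², u²v³, u²v⁴, u²v⁵, u²v⁶, u²v⁷}.
No further products give new elements, so |G| = 24.

Answer: 24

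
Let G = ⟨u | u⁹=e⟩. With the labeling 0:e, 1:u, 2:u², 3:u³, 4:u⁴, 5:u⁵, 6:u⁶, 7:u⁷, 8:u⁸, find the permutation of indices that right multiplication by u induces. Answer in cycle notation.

(0 1 2 3 4 5 6 7 8)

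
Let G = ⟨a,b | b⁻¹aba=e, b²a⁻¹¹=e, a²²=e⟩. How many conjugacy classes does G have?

The conjugacy classes (representative and size) are:
  [e] (size 1), [a²¹] (size 2), [a²] (size 2), [a³] (size 2), [a¹⁸] (size 2), [a¹⁷] (size 2), [a⁶] (size 2), [a⁷] (size 2), [a⁸] (size 2), [a¹³] (size 2), [a¹²] (size 2), [a¹¹] (size 1), [a¹⁰b] (size 11), [a⁷b] (size 11).
Class equation: 1 + 2 + 2 + 2 + 2 + 2 + 2 + 2 + 2 + 2 + 2 + 1 + 11 + 11 = 44 = |G|. So G has 14 conjugacy classes.

Answer: 14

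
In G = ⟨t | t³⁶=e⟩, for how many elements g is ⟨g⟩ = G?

G is cyclic of order 36. An element generates G iff its order is 36, and a cyclic group of order 36 has exactly φ(36) = 12 such elements.

Answer: 12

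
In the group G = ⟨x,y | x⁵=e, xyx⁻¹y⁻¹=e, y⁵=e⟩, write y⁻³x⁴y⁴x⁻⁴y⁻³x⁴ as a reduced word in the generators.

Multiply left to right, reducing at each step:
  (y²) · x⁴ = x⁴y²
  (x⁴y²) · y⁴ = x⁴y
  (x⁴y) · x⁻⁴ = y
  y · y⁻³ = y³
  (y³) · x⁴ = x⁴y³

Answer: x⁴y³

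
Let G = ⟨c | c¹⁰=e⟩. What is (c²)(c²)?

Compute (c²) · (c²) by multiplying left to right and reducing via the relations at each step:
  (c²) · c² = c⁴

Answer: c⁴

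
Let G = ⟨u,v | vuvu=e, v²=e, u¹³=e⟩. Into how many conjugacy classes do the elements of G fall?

The conjugacy classes (representative and size) are:
  [e] (size 1), [u¹²] (size 2), [u¹¹] (size 2), [u³] (size 2), [u⁴] (size 2), [u⁸] (size 2), [u⁶] (size 2), [v] (size 13).
Class equation: 1 + 2 + 2 + 2 + 2 + 2 + 2 + 13 = 26 = |G|. So G has 8 conjugacy classes.

Answer: 8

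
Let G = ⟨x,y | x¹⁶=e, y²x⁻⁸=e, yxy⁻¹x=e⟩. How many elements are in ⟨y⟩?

|⟨y⟩| equals the order of y. Compute successive powers until reaching e:
  y¹ = y, y² = x⁸, y³ = y⁻¹, y⁴ = e.
The smallest positive k with yᵏ = e is 4, so |⟨y⟩| = 4.

Answer: 4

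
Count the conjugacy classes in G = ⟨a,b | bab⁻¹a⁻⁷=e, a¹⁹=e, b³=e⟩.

The conjugacy classes (representative and size) are:
  [e] (size 1), [a¹¹] (size 3), [a¹⁴] (size 3), [a⁶] (size 3), [a¹⁷] (size 3), [a¹²] (size 3), [a¹⁰] (size 3), [a²b] (size 19), [a¹⁸b²] (size 19).
Class equation: 1 + 3 + 3 + 3 + 3 + 3 + 3 + 19 + 19 = 57 = |G|. So G has 9 conjugacy classes.

Answer: 9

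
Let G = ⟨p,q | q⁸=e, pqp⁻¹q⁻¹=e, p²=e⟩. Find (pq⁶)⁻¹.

The order of (pq⁶) is 4 (smallest k with (pq⁶)ᵏ = e), so (pq⁶)⁻¹ = (pq⁶)³ = pq².
Check: (pq⁶) · (pq²) → (pq⁶) · p = q⁶;   (q⁶) · q² = e, giving e as required.

Answer: pq²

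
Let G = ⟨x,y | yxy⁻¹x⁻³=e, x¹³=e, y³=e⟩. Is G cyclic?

Every cyclic group is abelian. But x·y = xy while y·x = x³y, so x·y ≠ y·x and G is not abelian. Hence G is not cyclic.

Answer: No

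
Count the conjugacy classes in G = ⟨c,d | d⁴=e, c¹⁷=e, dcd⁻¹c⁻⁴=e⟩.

The conjugacy classes (representative and size) are:
  [e] (size 1), [c⁴] (size 4), [c²] (size 4), [c⁵] (size 4), [c¹¹] (size 4), [c⁷d] (size 17), [c³d²] (size 17), [c⁹d³] (size 17).
Class equation: 1 + 4 + 4 + 4 + 4 + 17 + 17 + 17 = 68 = |G|. So G has 8 conjugacy classes.

Answer: 8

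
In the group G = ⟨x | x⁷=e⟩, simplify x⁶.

Compute successive powers of x, reducing at each step:
  x²: x · x = x²
  x³: (x²) · x = x³
  x⁴: (x³) · x = x⁴
  x⁵: (x⁴) · x = x⁵
  x⁶: (x⁵) · x = x⁶

Answer: x⁶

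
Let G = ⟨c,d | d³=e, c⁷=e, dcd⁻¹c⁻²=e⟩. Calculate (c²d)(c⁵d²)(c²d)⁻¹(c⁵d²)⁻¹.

[(c²d), (c⁵d²)] = (c²d)·(c⁵d²)·(c²d)⁻¹·(c⁵d²)⁻¹.
  (c²d) · (c⁵d²) = c⁵
  (c⁵) · (c⁶d²) = c⁴d²
  (c⁴d²) · (c⁴d) = c⁶

Answer: c⁶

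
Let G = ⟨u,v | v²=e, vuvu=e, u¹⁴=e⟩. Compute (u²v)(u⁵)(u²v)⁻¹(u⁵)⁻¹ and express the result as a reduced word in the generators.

[(u²v), (u⁵)] = (u²v)·(u⁵)·(u²v)⁻¹·(u⁵)⁻¹.
  (u²v) · (u⁵) = u¹¹v
  (u¹¹v) · (u²v) = u⁹
  (u⁹) · (u⁹) = u⁴

Answer: u⁴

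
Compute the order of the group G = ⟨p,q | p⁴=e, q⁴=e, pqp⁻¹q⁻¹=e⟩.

Enumerate words in the generators, reducing via the relations: the distinct elements are
  {e, p, q, pq, p², p³, q², q³, pq², pq³, p²q, p³q, p²q², p²q³, p³q², p³q³}.
No further products give new elements, so |G| = 16.

Answer: 16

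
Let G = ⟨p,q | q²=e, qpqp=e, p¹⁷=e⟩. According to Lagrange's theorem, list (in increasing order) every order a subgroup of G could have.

|G| = 34 = 2 · 17. By Lagrange's theorem the order of any subgroup divides 34; the divisors of 34 are 1, 2, 17, 34.

Answer: 1, 2, 17, 34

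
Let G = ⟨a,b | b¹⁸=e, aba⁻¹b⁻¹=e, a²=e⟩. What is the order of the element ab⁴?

Compute successive powers until reaching e:
  (ab⁴)¹ = ab⁴, (ab⁴)² = b⁸, (ab⁴)³ = ab¹², (ab⁴)⁴ = b¹⁶, (ab⁴)⁵ = ab², (ab⁴)⁶ = b⁶, (ab⁴)⁷ = ab¹⁰, (ab⁴)⁸ = b¹⁴, (ab⁴)⁹ = a, (ab⁴)¹⁰ = b⁴, (ab⁴)¹¹ = ab⁸, (ab⁴)¹² = b¹², (ab⁴)¹³ = ab¹⁶, (ab⁴)¹⁴ = b², (ab⁴)¹⁵ = ab⁶, (ab⁴)¹⁶ = b¹⁰, (ab⁴)¹⁷ = ab¹⁴, (ab⁴)¹⁸ = e.
The smallest positive k with (ab⁴)ᵏ = e is 18.

Answer: 18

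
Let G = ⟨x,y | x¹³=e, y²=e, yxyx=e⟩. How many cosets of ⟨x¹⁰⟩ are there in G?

First find ord(x¹⁰) by computing successive powers:
  (x¹⁰)¹ = x¹⁰, (x¹⁰)² = x⁷, (x¹⁰)³ = x⁴, (x¹⁰)⁴ = x, (x¹⁰)⁵ = x¹¹, (x¹⁰)⁶ = x⁸, (x¹⁰)⁷ = x⁵, (x¹⁰)⁸ = x², (x¹⁰)⁹ = x¹², (x¹⁰)¹⁰ = x⁹, (x¹⁰)¹¹ = x⁶, (x¹⁰)¹² = x³, (x¹⁰)¹³ = e.
So |⟨x¹⁰⟩| = ord(x¹⁰) = 13. With |G| = 26, by Lagrange [G : ⟨x¹⁰⟩] = 26/13 = 2.

Answer: 2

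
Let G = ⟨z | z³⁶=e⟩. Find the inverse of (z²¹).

The order of (z²¹) is 12 (smallest k with (z²¹)ᵏ = e), so (z²¹)⁻¹ = (z²¹)¹¹ = z¹⁵.
Check: (z²¹) · (z¹⁵) → (z²¹) · z¹⁵ = e, giving e as required.

Answer: z¹⁵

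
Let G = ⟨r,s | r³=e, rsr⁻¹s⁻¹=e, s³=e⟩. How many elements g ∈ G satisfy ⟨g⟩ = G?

⟨g⟩ = G would require ord(g) = |G| = 9, but the maximum element order in G is 3 < 9. So G is not cyclic and no single element generates it: the count is 0.

Answer: 0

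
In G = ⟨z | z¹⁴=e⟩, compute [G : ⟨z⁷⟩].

First find ord(z⁷) by computing successive powers:
  (z⁷)¹ = z⁷, (z⁷)² = e.
So |⟨z⁷⟩| = ord(z⁷) = 2. With |G| = 14, by Lagrange [G : ⟨z⁷⟩] = 14/2 = 7.

Answer: 7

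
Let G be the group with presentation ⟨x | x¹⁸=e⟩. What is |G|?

G is generated by a single element, so G is cyclic. The relator gives x¹⁸ = e and no smaller power is forced to be e, so the 18 powers {e, x, x², x³, x⁴, x⁵, x⁶, x⁷, x⁸, x⁹, x¹², x¹³, x¹¹, x¹⁰, x¹⁴, x¹⁵, x¹⁶, x¹⁷} are distinct. Hence |G| = 18.

Answer: 18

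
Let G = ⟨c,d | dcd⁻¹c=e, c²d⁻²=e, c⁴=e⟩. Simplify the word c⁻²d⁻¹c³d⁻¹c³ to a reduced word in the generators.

Multiply left to right, reducing at each step:
  (c²) · d⁻¹ = d
  d · c³ = cd
  (cd) · d⁻¹ = c
  c · c³ = e

Answer: e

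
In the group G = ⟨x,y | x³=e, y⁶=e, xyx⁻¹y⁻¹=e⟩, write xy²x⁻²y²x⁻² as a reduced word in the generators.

Multiply left to right, reducing at each step:
  x · y² = xy²
  (xy²) · x⁻² = x²y²
  (x²y²) · y² = x²y⁴
  (x²y⁴) · x⁻² = y⁴

Answer: y⁴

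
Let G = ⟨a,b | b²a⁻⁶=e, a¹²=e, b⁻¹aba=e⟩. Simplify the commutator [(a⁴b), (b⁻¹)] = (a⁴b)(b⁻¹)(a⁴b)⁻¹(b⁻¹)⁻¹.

[(a⁴b), (b⁻¹)] = (a⁴b)·(b⁻¹)·(a⁴b)⁻¹·(b⁻¹)⁻¹.
  (a⁴b) · (b⁻¹) = a⁴
  (a⁴) · (a⁴b⁻¹) = a²b
  (a²b) · b = a⁸

Answer: a⁸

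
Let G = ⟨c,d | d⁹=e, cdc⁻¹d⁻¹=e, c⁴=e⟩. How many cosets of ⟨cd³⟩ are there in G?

First find ord(cd³) by computing successive powers:
  (cd³)¹ = cd³, (cd³)² = c²d⁶, (cd³)³ = c³, (cd³)⁴ = d³, (cd³)⁵ = cd⁶, (cd³)⁶ = c², (cd³)⁷ = c³d³, (cd³)⁸ = d⁶, (cd³)⁹ = c, (cd³)¹⁰ = c²d³, (cd³)¹¹ = c³d⁶, (cd³)¹² = e.
So |⟨cd³⟩| = ord(cd³) = 12. With |G| = 36, by Lagrange [G : ⟨cd³⟩] = 36/12 = 3.

Answer: 3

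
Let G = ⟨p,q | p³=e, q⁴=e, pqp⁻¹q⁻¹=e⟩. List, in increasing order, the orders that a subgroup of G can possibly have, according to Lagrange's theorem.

|G| = 12 = 2² · 3. By Lagrange's theorem the order of any subgroup divides 12; the divisors of 12 are 1, 2, 3, 4, 6, 12.

Answer: 1, 2, 3, 4, 6, 12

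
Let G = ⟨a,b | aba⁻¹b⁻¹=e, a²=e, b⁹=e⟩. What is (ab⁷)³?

Compute successive powers of (ab⁷), reducing at each step:
  (ab⁷)²: (ab⁷) · a = b⁷;   (b⁷) · b⁷ = b⁵
  (ab⁷)³: (b⁵) · a = ab⁵;   (ab⁵) · b⁷ = ab³

Answer: ab³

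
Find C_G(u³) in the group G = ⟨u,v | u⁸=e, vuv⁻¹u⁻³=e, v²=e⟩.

⟨u³⟩ ⊆ C_G(u³) since powers of u³ commute with u³; so |C_G(u³)| ≥ |⟨u³⟩| = 8.
By orbit–stabilizer, |C_G(u³)| = |G| / |conj. class of u³| = 16 / 2 = 8.
The 8 elements commuting with u³ are {e, u, u², u³, u⁴, u⁵, u⁶, u⁷}.

Answer: {e, u, u², u³, u⁴, u⁵, u⁶, u⁷}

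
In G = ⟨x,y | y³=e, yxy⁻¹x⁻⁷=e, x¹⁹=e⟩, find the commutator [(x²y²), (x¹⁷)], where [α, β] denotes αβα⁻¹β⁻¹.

[(x²y²), (x¹⁷)] = (x²y²)·(x¹⁷)·(x²y²)⁻¹·(x¹⁷)⁻¹.
  (x²y²) · (x¹⁷) = x¹⁸y²
  (x¹⁸y²) · (x⁵y) = x¹⁶
  (x¹⁶) · (x²) = x¹⁸

Answer: x¹⁸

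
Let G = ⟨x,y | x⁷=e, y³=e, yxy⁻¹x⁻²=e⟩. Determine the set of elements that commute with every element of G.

An element z ∈ Z(G) iff z commutes with every generator.
For example e is central: e·x = x = x·e; e·y = y = y·e.
Whereas x ∉ Z(G) since x·y = xy ≠ x²y = y·x.
Checking each of the 21 elements this way gives Z(G) = {e}, of order 1.

Answer: {e}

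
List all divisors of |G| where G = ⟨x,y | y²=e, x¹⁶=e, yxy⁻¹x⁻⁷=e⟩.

|G| = 32 = 2⁵. By Lagrange's theorem the order of any subgroup divides 32; the divisors of 32 are 1, 2, 4, 8, 16, 32.

Answer: 1, 2, 4, 8, 16, 32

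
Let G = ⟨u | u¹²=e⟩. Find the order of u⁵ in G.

Compute successive powers until reaching e:
  (u⁵)¹ = u⁵, (u⁵)² = u¹⁰, (u⁵)³ = u³, (u⁵)⁴ = u⁸, (u⁵)⁵ = u, (u⁵)⁶ = u⁶, (u⁵)⁷ = u¹¹, (u⁵)⁸ = u⁴, (u⁵)⁹ = u⁹, (u⁵)¹⁰ = u², (u⁵)¹¹ = u⁷, (u⁵)¹² = e.
The smallest positive k with (u⁵)ᵏ = e is 12.

Answer: 12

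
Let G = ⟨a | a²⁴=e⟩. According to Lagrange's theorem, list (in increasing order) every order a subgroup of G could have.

|G| = 24 = 2³ · 3. By Lagrange's theorem the order of any subgroup divides 24; the divisors of 24 are 1, 2, 3, 4, 6, 8, 12, 24.

Answer: 1, 2, 3, 4, 6, 8, 12, 24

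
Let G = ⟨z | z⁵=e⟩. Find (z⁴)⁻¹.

The order of (z⁴) is 5 (smallest k with (z⁴)ᵏ = e), so (z⁴)⁻¹ = (z⁴)⁴ = z.
Check: (z⁴) · z → (z⁴) · z = e, giving e as required.

Answer: z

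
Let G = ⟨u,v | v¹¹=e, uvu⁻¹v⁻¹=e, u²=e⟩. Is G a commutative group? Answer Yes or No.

Each pair of generators commutes: u·v = uv = v·u. Since the generators pairwise commute, every element of G commutes with every other, so G is abelian.

Answer: Yes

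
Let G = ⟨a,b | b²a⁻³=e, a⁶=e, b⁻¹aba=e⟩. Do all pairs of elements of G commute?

a·b = ab but b·a = a²b⁻¹, so a·b ≠ b·a and G is not abelian.

Answer: No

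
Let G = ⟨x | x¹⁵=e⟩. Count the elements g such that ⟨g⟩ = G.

G is cyclic of order 15. An element generates G iff its order is 15, and a cyclic group of order 15 has exactly φ(15) = 8 such elements.

Answer: 8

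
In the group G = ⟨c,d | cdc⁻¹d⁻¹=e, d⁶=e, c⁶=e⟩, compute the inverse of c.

The order of c is 6 (smallest k with cᵏ = e), so c⁻¹ = c⁵ = c⁵.
Check: c · (c⁵) → c · c⁵ = e, giving e as required.

Answer: c⁵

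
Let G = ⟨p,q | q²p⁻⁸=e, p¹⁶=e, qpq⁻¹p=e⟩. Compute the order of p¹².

Compute successive powers until reaching e:
  (p¹²)¹ = p¹², (p¹²)² = p⁸, (p¹²)³ = p⁴, (p¹²)⁴ = e.
The smallest positive k with (p¹²)ᵏ = e is 4.

Answer: 4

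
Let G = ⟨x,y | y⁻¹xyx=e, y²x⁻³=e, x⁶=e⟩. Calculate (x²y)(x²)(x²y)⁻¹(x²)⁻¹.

[(x²y), (x²)] = (x²y)·(x²)·(x²y)⁻¹·(x²)⁻¹.
  (x²y) · (x²) = y
  y · (x²y⁻¹) = x⁴
  (x⁴) · (x⁴) = x²

Answer: x²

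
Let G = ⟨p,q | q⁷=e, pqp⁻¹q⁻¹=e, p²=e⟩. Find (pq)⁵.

Compute successive powers of (pq), reducing at each step:
  (pq)²: (pq) · p = q;   q · q = q²
  (pq)³: (q²) · p = pq²;   (pq²) · q = pq³
  (pq)⁴: (pq³) · p = q³;   (q³) · q = q⁴
  (pq)⁵: (q⁴) · p = pq⁴;   (pq⁴) · q = pq⁵

Answer: pq⁵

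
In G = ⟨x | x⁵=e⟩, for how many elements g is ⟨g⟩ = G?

G is cyclic of order 5. An element generates G iff its order is 5, and a cyclic group of order 5 has exactly φ(5) = 4 such elements.

Answer: 4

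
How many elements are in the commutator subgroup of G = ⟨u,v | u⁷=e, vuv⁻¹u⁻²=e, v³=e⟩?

G' = [G, G] is generated by all commutators. The generator-pair commutators are: [u, v] = u⁶.
The subgroup they normally generate is {e, u, u², u³, u⁴, u⁵, u⁶}, of order 7.
Check: |G/G'| = 21/7 = 3 is the order of the abelianisation.

Answer: 7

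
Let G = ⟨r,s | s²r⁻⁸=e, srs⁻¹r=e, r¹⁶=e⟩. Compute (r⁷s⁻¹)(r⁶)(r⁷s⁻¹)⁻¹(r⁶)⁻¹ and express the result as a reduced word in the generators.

[(r⁷s⁻¹), (r⁶)] = (r⁷s⁻¹)·(r⁶)·(r⁷s⁻¹)⁻¹·(r⁶)⁻¹.
  (r⁷s⁻¹) · (r⁶) = rs⁻¹
  (rs⁻¹) · (r⁷s) = r¹⁰
  (r¹⁰) · (r¹⁰) = r⁴

Answer: r⁴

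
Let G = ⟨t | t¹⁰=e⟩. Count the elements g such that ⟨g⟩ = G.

G is cyclic of order 10. An element generates G iff its order is 10, and a cyclic group of order 10 has exactly φ(10) = 4 such elements.

Answer: 4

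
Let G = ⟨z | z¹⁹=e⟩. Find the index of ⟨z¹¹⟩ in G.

First find ord(z¹¹) by computing successive powers:
  (z¹¹)¹ = z¹¹, (z¹¹)² = z³, (z¹¹)³ = z¹⁴, (z¹¹)⁴ = z⁶, (z¹¹)⁵ = z¹⁷, (z¹¹)⁶ = z⁹, (z¹¹)⁷ = z, (z¹¹)⁸ = z¹², (z¹¹)⁹ = z⁴, (z¹¹)¹⁰ = z¹⁵, (z¹¹)¹¹ = z⁷, (z¹¹)¹² = z¹⁸, (z¹¹)¹³ = z¹⁰, (z¹¹)¹⁴ = z², (z¹¹)¹⁵ = z¹³, (z¹¹)¹⁶ = z⁵, (z¹¹)¹⁷ = z¹⁶, (z¹¹)¹⁸ = z⁸, (z¹¹)¹⁹ = e.
So |⟨z¹¹⟩| = ord(z¹¹) = 19. With |G| = 19, by Lagrange [G : ⟨z¹¹⟩] = 19/19 = 1.

Answer: 1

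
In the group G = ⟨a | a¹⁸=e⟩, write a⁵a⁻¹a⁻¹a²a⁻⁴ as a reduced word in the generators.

Multiply left to right, reducing at each step:
  (a⁵) · a⁻¹ = a⁴
  (a⁴) · a⁻¹ = a³
  (a³) · a² = a⁵
  (a⁵) · a⁻⁴ = a

Answer: a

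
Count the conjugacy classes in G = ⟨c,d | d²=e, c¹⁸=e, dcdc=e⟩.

The conjugacy classes (representative and size) are:
  [e] (size 1), [c] (size 2), [c²] (size 2), [c³] (size 2), [c¹⁴] (size 2), [c⁵] (size 2), [c¹²] (size 2), [c⁷] (size 2), [c¹⁰] (size 2), [c⁹] (size 1), [c¹⁰d] (size 9), [cd] (size 9).
Class equation: 1 + 2 + 2 + 2 + 2 + 2 + 2 + 2 + 2 + 1 + 9 + 9 = 36 = |G|. So G has 12 conjugacy classes.

Answer: 12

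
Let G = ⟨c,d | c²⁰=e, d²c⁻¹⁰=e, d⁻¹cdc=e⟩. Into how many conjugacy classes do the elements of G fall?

The conjugacy classes (representative and size) are:
  [e] (size 1), [c] (size 2), [c²] (size 2), [c³] (size 2), [c⁴] (size 2), [c⁵] (size 2), [c¹⁴] (size 2), [c⁷] (size 2), [c⁸] (size 2), [c¹¹] (size 2), [c¹⁰] (size 1), [c²d⁻¹] (size 10), [c⁹d] (size 10).
Class equation: 1 + 2 + 2 + 2 + 2 + 2 + 2 + 2 + 2 + 2 + 1 + 10 + 10 = 40 = |G|. So G has 13 conjugacy classes.

Answer: 13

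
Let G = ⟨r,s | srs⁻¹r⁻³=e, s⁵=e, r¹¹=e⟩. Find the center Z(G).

An element z ∈ Z(G) iff z commutes with every generator.
For example e is central: e·r = r = r·e; e·s = s = s·e.
Whereas r ∉ Z(G) since r·s = rs ≠ r³s = s·r.
Checking each of the 55 elements this way gives Z(G) = {e}, of order 1.

Answer: {e}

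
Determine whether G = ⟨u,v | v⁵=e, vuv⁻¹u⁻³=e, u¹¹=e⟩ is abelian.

u·v = uv but v·u = u³v, so u·v ≠ v·u and G is not abelian.

Answer: No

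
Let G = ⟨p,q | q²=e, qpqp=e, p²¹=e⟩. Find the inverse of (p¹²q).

The order of (p¹²q) is 2 (smallest k with (p¹²q)ᵏ = e), so (p¹²q)⁻¹ = (p¹²q)¹ = p¹²q.
Check: (p¹²q) · (p¹²q) → (p¹²q) · p¹² = q;   q · q = e, giving e as required.

Answer: p¹²q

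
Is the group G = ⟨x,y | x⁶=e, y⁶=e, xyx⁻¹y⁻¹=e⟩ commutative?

Each pair of generators commutes: x·y = xy = y·x. Since the generators pairwise commute, every element of G commutes with every other, so G is abelian.

Answer: Yes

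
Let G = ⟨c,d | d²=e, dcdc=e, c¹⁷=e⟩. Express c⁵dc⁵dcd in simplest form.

Multiply left to right, reducing at each step:
  (c⁵) · d = c⁵d
  (c⁵d) · c⁵ = d
  d · d = e
  e · c = c
  c · d = cd

Answer: cd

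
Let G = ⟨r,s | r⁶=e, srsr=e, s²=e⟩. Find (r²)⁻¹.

The order of (r²) is 3 (smallest k with (r²)ᵏ = e), so (r²)⁻¹ = (r²)² = r⁴.
Check: (r²) · (r⁴) → (r²) · r⁴ = e, giving e as required.

Answer: r⁴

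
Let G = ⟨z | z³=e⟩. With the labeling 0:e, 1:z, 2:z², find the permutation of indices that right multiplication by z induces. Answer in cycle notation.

(0 1 2)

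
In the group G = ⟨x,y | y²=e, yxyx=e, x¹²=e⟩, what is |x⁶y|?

Compute successive powers until reaching e:
  (x⁶y)¹ = x⁶y, (x⁶y)² = e.
The smallest positive k with (x⁶y)ᵏ = e is 2.

Answer: 2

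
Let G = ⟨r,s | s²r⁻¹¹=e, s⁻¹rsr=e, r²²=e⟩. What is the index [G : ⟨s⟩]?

First find ord(s) by computing successive powers:
  s¹ = s, s² = r¹¹, s³ = s⁻¹, s⁴ = e.
So |⟨s⟩| = ord(s) = 4. With |G| = 44, by Lagrange [G : ⟨s⟩] = 44/4 = 11.

Answer: 11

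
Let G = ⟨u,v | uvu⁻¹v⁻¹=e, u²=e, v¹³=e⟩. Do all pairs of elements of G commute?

Each pair of generators commutes: u·v = uv = v·u. Since the generators pairwise commute, every element of G commutes with every other, so G is abelian.

Answer: Yes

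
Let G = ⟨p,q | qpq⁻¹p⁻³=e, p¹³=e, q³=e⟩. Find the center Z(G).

An element z ∈ Z(G) iff z commutes with every generator.
For example e is central: e·p = p = p·e; e·q = q = q·e.
Whereas p ∉ Z(G) since p·q = pq ≠ p³q = q·p.
Checking each of the 39 elements this way gives Z(G) = {e}, of order 1.

Answer: {e}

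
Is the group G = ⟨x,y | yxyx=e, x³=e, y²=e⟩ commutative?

x·y = xy but y·x = x²y, so x·y ≠ y·x and G is not abelian.

Answer: No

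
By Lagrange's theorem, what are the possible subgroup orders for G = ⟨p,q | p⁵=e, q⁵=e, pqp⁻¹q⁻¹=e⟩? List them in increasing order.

|G| = 25 = 5². By Lagrange's theorem the order of any subgroup divides 25; the divisors of 25 are 1, 5, 25.

Answer: 1, 5, 25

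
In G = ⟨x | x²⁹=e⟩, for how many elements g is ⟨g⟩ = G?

G is cyclic of order 29. An element generates G iff its order is 29, and a cyclic group of order 29 has exactly φ(29) = 28 such elements.

Answer: 28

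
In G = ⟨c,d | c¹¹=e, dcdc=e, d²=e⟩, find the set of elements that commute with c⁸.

⟨c⁸⟩ ⊆ C_G(c⁸) since powers of c⁸ commute with c⁸; so |C_G(c⁸)| ≥ |⟨c⁸⟩| = 11.
By orbit–stabilizer, |C_G(c⁸)| = |G| / |conj. class of c⁸| = 22 / 2 = 11.
The 11 elements commuting with c⁸ are {e, c, c², c³, c⁴, c⁵, c⁶, c⁷, c⁸, c⁹, c¹⁰}.

Answer: {e, c, c², c³, c⁴, c⁵, c⁶, c⁷, c⁸, c⁹, c¹⁰}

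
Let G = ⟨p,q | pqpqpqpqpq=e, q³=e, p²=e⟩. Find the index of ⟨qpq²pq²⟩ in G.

First find ord(qpq²pq²) by computing successive powers:
  (qpq²pq²)¹ = qpq²pq², (qpq²pq²)² = qpqpq², (qpq²pq²)³ = e.
So |⟨qpq²pq²⟩| = ord(qpq²pq²) = 3. With |G| = 60, by Lagrange [G : ⟨qpq²pq²⟩] = 60/3 = 20.

Answer: 20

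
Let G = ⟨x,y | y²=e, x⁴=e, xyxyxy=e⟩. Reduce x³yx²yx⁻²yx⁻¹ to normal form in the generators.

Multiply left to right, reducing at each step:
  (x³) · y = x³y
  (x³y) · x² = x³yx²
  (x³yx²) · y = x³yx²y
  (x³yx²y) · x⁻² = xyx²y
  (xyx²y) · y = xyx²
  (xyx²) · x⁻¹ = xyx

Answer: xyx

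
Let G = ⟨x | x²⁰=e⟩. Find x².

Compute successive powers of x, reducing at each step:
  x²: x · x = x²

Answer: x²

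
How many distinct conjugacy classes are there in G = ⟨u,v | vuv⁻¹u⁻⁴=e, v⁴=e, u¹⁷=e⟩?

The conjugacy classes (representative and size) are:
  [e] (size 1), [u⁴] (size 4), [u²] (size 4), [u⁵] (size 4), [u¹¹] (size 4), [u⁷v] (size 17), [u³v²] (size 17), [u⁹v³] (size 17).
Class equation: 1 + 4 + 4 + 4 + 4 + 17 + 17 + 17 = 68 = |G|. So G has 8 conjugacy classes.

Answer: 8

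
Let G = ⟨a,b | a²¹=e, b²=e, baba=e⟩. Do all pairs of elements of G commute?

a·b = ab but b·a = a²⁰b, so a·b ≠ b·a and G is not abelian.

Answer: No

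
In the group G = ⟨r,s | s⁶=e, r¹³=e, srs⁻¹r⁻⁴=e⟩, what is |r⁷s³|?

Compute successive powers until reaching e:
  (r⁷s³)¹ = r⁷s³, (r⁷s³)² = e.
The smallest positive k with (r⁷s³)ᵏ = e is 2.

Answer: 2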